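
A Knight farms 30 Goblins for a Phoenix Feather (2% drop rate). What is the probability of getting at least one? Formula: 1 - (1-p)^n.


P(at least one) = 1 - P(none) = 1 - (1-p)^n
p = 2/100 = 0.02
1 - p = 0.98
(1 - p)^30 = 0.98^30 = 0.545484
P(at least one) = 1 - 0.545484 = 0.4545

0.4545


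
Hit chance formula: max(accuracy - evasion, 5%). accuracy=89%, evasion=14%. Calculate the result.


accuracy - evasion = 89 - 14 = 75
Apply floor: max(75, 5) = 75
Hit chance = 75%

75%


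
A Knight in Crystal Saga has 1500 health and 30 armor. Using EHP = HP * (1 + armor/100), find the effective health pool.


EHP = 1500 * (1 + 30/100)
= 1500 * (1 + 0.3)
= 1500 * 1.3
= 1950.0

1950.0 EHP


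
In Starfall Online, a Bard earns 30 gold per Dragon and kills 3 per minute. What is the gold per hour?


Gold per minute = 30 * 3 = 90
Gold per hour = 90 * 60 = 5400

5400 gold/hour


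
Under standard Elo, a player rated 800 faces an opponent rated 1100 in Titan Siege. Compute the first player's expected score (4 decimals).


Elo expected score: Ea = 1/(1 + 10^((Rb-Ra)/400))
Rb - Ra = 1100 - 800 = 300
(Rb-Ra)/400 = 300/400 = 0.75
10^0.75 = 5.623413
Ea = 1/(1 + 5.623413) = 1/6.623413 = 0.1510

0.1510


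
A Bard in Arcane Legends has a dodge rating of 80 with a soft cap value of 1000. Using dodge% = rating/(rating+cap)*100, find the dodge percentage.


dodge% = 80 / (80 + 1000) * 100
= 80 / 1080 * 100
= 0.074074 * 100
= 7.41%

7.41%


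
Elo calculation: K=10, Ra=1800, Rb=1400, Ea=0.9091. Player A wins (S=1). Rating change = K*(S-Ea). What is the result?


Elo update: delta = K * (S - Ea), where S = 1 (wins)
S - Ea = 1 - 0.9091 = 0.0909
Rating change = 10 * 0.0909
= 0.91

0.91 rating points


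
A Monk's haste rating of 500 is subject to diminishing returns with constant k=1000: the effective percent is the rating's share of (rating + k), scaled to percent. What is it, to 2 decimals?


effective% = rating / (rating + k) * 100
= 500 / (500 + 1000) * 100
= 500 / 1500 * 100
= 0.333333 * 100
= 33.33%

33.33%


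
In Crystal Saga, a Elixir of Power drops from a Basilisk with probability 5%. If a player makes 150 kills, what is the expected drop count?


Expected drops = kills * (drop_rate / 100)
= 150 * (5 / 100)
= 150 * 0.05
= 7.5

7.5 drops


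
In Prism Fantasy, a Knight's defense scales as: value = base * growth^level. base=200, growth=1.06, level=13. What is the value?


value = base * growth^level
= 200 * 1.06^13
= 200 * 2.132928
= 426.59

426.59 defense


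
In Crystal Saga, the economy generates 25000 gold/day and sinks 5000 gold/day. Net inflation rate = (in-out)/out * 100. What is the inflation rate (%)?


Net gold = 25000 - 5000 = 20000
Inflation rate = net / sunk * 100 = 20000 / 5000 * 100
= 4.0 * 100
= 400.00%

400.00%


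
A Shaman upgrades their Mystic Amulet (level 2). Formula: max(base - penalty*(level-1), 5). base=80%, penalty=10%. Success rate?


raw_rate = 80 - 10 * (2 - 1)
= 80 - 10 * 1
= 80 - 10
= 70
Apply floor: max(70, 5) = 70%

70%


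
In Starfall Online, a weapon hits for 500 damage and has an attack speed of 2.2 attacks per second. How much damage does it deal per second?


DPS = damage * attack_speed
= 500 * 2.2
= 1100.0

1100.0 DPS


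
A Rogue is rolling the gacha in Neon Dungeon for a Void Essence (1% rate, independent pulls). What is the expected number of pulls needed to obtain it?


Expected pulls for a geometric distribution = 1/p = 100 / rate%
= 100 / 1
= 100.0

100.0 pulls


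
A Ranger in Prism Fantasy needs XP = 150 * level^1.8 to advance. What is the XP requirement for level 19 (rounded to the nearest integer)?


XP = 150 * level^1.8
Substitute level = 19:
XP = 150 * 19^1.8
= 150 * 200.3348
= 30050

30050 XP


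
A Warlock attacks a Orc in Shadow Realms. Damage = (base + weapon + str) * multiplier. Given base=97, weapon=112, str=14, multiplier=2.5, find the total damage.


Sum base + weapon + str = 97 + 112 + 14 = 223
Multiply by 2.5:
223 * 2.5 = 557.5

557.5 damage


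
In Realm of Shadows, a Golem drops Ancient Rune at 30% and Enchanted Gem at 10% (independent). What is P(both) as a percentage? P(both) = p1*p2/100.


For independent events, P(both) = P(A) * P(B)
= 30% * 10%
= 300 / 100 %
= 3.0%

3.0%


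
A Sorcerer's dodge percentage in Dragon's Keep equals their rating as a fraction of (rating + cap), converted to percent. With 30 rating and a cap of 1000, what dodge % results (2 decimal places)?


dodge% = 30 / (30 + 1000) * 100
= 30 / 1030 * 100
= 0.029126 * 100
= 2.91%

2.91%


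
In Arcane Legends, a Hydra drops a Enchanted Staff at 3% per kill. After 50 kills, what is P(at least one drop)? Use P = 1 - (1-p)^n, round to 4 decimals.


P(at least one) = 1 - P(none) = 1 - (1-p)^n
p = 3/100 = 0.03
1 - p = 0.97
(1 - p)^50 = 0.97^50 = 0.218065
P(at least one) = 1 - 0.218065 = 0.7819

0.7819


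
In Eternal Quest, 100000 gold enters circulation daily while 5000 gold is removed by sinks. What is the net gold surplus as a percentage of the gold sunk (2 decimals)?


Net gold = 100000 - 5000 = 95000
Inflation rate = net / sunk * 100 = 95000 / 5000 * 100
= 19.0 * 100
= 1900.00%

1900.00%


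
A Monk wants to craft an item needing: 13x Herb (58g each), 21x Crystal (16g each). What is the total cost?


Cost breakdown:
  Herb: 13 * 58 = 754
  Crystal: 21 * 16 = 336
Total = 754 + 336 = 1090

1090 gold


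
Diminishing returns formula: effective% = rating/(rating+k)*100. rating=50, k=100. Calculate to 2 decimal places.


effective% = rating / (rating + k) * 100
= 50 / (50 + 100) * 100
= 50 / 150 * 100
= 0.333333 * 100
= 33.33%

33.33%


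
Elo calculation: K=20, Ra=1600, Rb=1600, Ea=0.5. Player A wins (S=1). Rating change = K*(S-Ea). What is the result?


Elo update: delta = K * (S - Ea), where S = 1 (wins)
S - Ea = 1 - 0.5 = 0.5
Rating change = 20 * 0.5
= 10.00

10.00 rating points


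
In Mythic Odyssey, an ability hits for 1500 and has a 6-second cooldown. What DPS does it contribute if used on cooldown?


DPS = damage / cooldown
= 1500 / 6
= 250.00

250.00 DPS


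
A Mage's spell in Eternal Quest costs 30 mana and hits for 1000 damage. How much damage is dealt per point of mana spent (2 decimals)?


Efficiency = damage / mana
= 1000 / 30
= 33.33

33.33 dmg/mana


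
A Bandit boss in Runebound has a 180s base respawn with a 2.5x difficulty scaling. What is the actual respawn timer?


Respawn time = base * multiplier
= 180 * 2.5
= 450.0 seconds

450.0 seconds


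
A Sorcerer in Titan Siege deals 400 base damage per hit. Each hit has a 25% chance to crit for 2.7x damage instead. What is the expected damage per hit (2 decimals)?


E[dmg] = base * (1 + crit_chance * (crit_mult - 1))
cc as decimal = 25/100 = 0.25
cm - 1 = 2.7 - 1 = 1.7
Bonus factor = 0.25 * 1.7 = 0.425
Total multiplier = 1 + 0.425 = 1.425
Expected damage = 400 * 1.425 = 570.00

570.00 damage


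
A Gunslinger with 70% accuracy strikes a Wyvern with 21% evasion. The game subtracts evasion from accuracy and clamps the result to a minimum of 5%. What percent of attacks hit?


accuracy - evasion = 70 - 21 = 49
Apply floor: max(49, 5) = 49
Hit chance = 49%

49%


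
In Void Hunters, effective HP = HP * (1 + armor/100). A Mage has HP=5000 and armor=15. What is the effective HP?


EHP = 5000 * (1 + 15/100)
= 5000 * (1 + 0.15)
= 5000 * 1.15
= 5750.0

5750.0 EHP


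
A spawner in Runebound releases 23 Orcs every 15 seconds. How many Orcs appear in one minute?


Spawns per minute = count * (60 / interval)
= 23 * (60 / 15)
= 23 * 4.0
= 92.0

92.0 per minute


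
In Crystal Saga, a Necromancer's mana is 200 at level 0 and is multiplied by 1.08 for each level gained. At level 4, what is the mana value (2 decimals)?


value = base * growth^level
= 200 * 1.08^4
= 200 * 1.360489
= 272.10

272.10 mana


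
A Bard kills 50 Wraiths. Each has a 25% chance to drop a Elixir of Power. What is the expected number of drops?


Expected drops = kills * (drop_rate / 100)
= 50 * (25 / 100)
= 50 * 0.25
= 12.5

12.5 drops


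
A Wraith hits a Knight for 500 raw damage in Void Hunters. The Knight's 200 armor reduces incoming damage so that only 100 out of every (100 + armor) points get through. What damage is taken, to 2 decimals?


actual = 500 * 100 / (100 + 200)
= 500 * 100 / 300
= 50000 / 300
= 166.67

166.67 damage


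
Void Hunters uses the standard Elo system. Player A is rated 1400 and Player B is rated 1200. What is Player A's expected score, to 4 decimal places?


Elo expected score: Ea = 1/(1 + 10^((Rb-Ra)/400))
Rb - Ra = 1200 - 1400 = -200
(Rb-Ra)/400 = -200/400 = -0.5
10^-0.5 = 0.316228
Ea = 1/(1 + 0.316228) = 1/1.316228 = 0.7597

0.7597


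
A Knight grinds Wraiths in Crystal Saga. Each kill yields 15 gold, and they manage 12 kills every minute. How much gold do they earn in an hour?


Gold per minute = 15 * 12 = 180
Gold per hour = 180 * 60 = 10800

10800 gold/hour


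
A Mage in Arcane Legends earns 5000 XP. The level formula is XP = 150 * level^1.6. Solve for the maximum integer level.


XP = 150 * level^1.6, so level = (XP / 150)^(1/1.6)
= (5000 / 150)^(1/1.6)
= 33.3333^0.625
= 8.9495
Floor: level = 8

level 8


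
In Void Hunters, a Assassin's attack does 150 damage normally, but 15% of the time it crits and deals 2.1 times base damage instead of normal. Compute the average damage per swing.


E[dmg] = base * (1 + crit_chance * (crit_mult - 1))
cc as decimal = 15/100 = 0.15
cm - 1 = 2.1 - 1 = 1.1
Bonus factor = 0.15 * 1.1 = 0.165
Total multiplier = 1 + 0.165 = 1.165
Expected damage = 150 * 1.165 = 174.75

174.75 damage


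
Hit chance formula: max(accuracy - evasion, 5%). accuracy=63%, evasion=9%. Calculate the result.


accuracy - evasion = 63 - 9 = 54
Apply floor: max(54, 5) = 54
Hit chance = 54%

54%


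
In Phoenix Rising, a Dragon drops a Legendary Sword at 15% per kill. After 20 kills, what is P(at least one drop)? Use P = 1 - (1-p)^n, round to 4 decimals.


P(at least one) = 1 - P(none) = 1 - (1-p)^n
p = 15/100 = 0.15
1 - p = 0.85
(1 - p)^20 = 0.85^20 = 0.038760
P(at least one) = 1 - 0.038760 = 0.9612

0.9612


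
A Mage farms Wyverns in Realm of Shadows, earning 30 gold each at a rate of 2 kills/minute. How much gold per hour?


Gold per minute = 30 * 2 = 60
Gold per hour = 60 * 60 = 3600

3600 gold/hour


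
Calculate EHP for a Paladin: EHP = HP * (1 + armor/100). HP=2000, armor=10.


EHP = 2000 * (1 + 10/100)
= 2000 * (1 + 0.1)
= 2000 * 1.1
= 2200.0

2200.0 EHP


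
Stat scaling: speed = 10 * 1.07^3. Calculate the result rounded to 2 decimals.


value = base * growth^level
= 10 * 1.07^3
= 10 * 1.225043
= 12.25

12.25 speed


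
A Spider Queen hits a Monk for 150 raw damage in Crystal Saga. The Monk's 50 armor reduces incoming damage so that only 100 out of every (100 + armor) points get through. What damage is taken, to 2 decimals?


actual = 150 * 100 / (100 + 50)
= 150 * 100 / 150
= 15000 / 150
= 100.00

100.00 damage


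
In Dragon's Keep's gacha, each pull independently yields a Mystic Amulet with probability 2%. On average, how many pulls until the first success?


Expected pulls for a geometric distribution = 1/p = 100 / rate%
= 100 / 2
= 50.0

50.0 pulls


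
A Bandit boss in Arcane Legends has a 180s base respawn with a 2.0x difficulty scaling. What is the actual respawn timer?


Respawn time = base * multiplier
= 180 * 2.0
= 360.0 seconds

360.0 seconds


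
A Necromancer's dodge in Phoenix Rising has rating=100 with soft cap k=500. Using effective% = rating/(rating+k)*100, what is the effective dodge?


effective% = rating / (rating + k) * 100
= 100 / (100 + 500) * 100
= 100 / 600 * 100
= 0.166667 * 100
= 16.67%

16.67%


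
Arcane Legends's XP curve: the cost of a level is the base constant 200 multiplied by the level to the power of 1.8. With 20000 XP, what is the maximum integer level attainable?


XP = 200 * level^1.8, so level = (XP / 200)^(1/1.8)
= (20000 / 200)^(1/1.8)
= 100.0^0.5556
= 12.9155
Floor: level = 12

level 12


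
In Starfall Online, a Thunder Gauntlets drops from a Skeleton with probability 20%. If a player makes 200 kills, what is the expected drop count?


Expected drops = kills * (drop_rate / 100)
= 200 * (20 / 100)
= 200 * 0.2
= 40.0

40.0 drops


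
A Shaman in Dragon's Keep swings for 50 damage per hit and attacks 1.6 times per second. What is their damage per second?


DPS = damage * attack_speed
= 50 * 1.6
= 80.0

80.0 DPS


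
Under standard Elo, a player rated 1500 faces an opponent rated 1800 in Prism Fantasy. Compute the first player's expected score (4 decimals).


Elo expected score: Ea = 1/(1 + 10^((Rb-Ra)/400))
Rb - Ra = 1800 - 1500 = 300
(Rb-Ra)/400 = 300/400 = 0.75
10^0.75 = 5.623413
Ea = 1/(1 + 5.623413) = 1/6.623413 = 0.1510

0.1510


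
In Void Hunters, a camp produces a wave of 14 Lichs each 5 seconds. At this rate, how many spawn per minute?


Spawns per minute = count * (60 / interval)
= 14 * (60 / 5)
= 14 * 12.0
= 168.0

168.0 per minute


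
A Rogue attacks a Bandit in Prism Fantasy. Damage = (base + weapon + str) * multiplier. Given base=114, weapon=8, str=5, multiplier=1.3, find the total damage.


Sum base + weapon + str = 114 + 8 + 5 = 127
Multiply by 1.3:
127 * 1.3 = 165.1

165.1 damage


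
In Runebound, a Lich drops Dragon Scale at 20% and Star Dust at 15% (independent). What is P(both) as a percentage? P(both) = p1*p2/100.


For independent events, P(both) = P(A) * P(B)
= 20% * 15%
= 300 / 100 %
= 3.0%

3.0%


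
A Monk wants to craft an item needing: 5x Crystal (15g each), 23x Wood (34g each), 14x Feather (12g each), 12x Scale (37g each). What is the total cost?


Cost breakdown:
  Crystal: 5 * 15 = 75
  Wood: 23 * 34 = 782
  Feather: 14 * 12 = 168
  Scale: 12 * 37 = 444
Total = 75 + 782 + 168 + 444 = 1469

1469 gold


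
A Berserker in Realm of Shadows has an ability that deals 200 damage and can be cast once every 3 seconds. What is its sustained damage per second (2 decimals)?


DPS = damage / cooldown
= 200 / 3
= 66.67

66.67 DPS


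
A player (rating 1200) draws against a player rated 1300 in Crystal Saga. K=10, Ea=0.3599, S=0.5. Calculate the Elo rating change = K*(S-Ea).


Elo update: delta = K * (S - Ea), where S = 0.5 (draws)
S - Ea = 0.5 - 0.3599 = 0.1401
Rating change = 10 * 0.1401
= 1.40

1.40 rating points


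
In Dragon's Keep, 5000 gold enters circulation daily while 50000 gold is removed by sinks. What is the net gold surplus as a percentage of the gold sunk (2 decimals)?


Net gold = 5000 - 50000 = -45000
Inflation rate = net / sunk * 100 = -45000 / 50000 * 100
= -0.9 * 100
= -90.00%

-90.00%


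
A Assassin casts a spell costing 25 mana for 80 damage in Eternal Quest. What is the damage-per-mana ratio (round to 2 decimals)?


Efficiency = damage / mana
= 80 / 25
= 3.20

3.20 dmg/mana


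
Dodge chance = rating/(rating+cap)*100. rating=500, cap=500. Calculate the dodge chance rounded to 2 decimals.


dodge% = 500 / (500 + 500) * 100
= 500 / 1000 * 100
= 0.5 * 100
= 50.00%

50.00%


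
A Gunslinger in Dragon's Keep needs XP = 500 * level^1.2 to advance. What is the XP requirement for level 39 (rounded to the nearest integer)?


XP = 500 * level^1.2
Substitute level = 39:
XP = 500 * 39^1.2
= 500 * 81.1479
= 40574

40574 XP


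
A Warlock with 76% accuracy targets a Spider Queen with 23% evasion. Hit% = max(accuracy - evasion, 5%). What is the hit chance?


accuracy - evasion = 76 - 23 = 53
Apply floor: max(53, 5) = 53
Hit chance = 53%

53%


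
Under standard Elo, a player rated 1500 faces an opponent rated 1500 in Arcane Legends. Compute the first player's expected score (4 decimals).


Elo expected score: Ea = 1/(1 + 10^((Rb-Ra)/400))
Rb - Ra = 1500 - 1500 = 0
(Rb-Ra)/400 = 0/400 = 0.0
10^0.0 = 1.0
Ea = 1/(1 + 1.0) = 1/2.0 = 0.5000

0.5000


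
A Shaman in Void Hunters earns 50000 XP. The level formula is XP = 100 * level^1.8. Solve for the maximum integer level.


XP = 100 * level^1.8, so level = (XP / 100)^(1/1.8)
= (50000 / 100)^(1/1.8)
= 500.0^0.5556
= 31.5811
Floor: level = 31

level 31


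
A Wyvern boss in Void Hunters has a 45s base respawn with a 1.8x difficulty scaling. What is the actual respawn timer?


Respawn time = base * multiplier
= 45 * 1.8
= 81.0 seconds

81.0 seconds


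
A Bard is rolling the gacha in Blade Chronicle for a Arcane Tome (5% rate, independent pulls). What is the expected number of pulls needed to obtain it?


Expected pulls for a geometric distribution = 1/p = 100 / rate%
= 100 / 5
= 20.0

20.0 pulls


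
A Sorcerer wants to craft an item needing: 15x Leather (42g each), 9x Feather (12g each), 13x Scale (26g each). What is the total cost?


Cost breakdown:
  Leather: 15 * 42 = 630
  Feather: 9 * 12 = 108
  Scale: 13 * 26 = 338
Total = 630 + 108 + 338 = 1076

1076 gold


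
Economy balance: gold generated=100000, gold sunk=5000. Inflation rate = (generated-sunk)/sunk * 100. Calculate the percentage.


Net gold = 100000 - 5000 = 95000
Inflation rate = net / sunk * 100 = 95000 / 5000 * 100
= 19.0 * 100
= 1900.00%

1900.00%


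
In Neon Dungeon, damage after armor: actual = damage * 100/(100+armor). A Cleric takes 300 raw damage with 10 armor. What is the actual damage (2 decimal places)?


actual = 300 * 100 / (100 + 10)
= 300 * 100 / 110
= 30000 / 110
= 272.73

272.73 damage


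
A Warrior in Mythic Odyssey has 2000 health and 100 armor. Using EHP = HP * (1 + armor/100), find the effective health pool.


EHP = 2000 * (1 + 100/100)
= 2000 * (1 + 1.0)
= 2000 * 2.0
= 4000.0

4000.0 EHP


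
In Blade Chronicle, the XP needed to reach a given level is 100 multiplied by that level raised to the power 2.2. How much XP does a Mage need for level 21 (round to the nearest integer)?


XP = 100 * level^2.2
Substitute level = 21:
XP = 100 * 21^2.2
= 100 * 810.7416
= 81074

81074 XP


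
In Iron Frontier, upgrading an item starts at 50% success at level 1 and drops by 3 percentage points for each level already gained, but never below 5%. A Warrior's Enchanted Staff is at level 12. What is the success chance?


raw_rate = 50 - 3 * (12 - 1)
= 50 - 3 * 11
= 50 - 33
= 17
Apply floor: max(17, 5) = 17%

17%


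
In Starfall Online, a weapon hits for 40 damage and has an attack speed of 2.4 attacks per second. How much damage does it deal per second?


DPS = damage * attack_speed
= 40 * 2.4
= 96.0

96.0 DPS


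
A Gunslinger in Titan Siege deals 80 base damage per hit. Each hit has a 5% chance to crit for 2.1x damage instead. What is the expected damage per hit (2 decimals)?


E[dmg] = base * (1 + crit_chance * (crit_mult - 1))
cc as decimal = 5/100 = 0.05
cm - 1 = 2.1 - 1 = 1.1
Bonus factor = 0.05 * 1.1 = 0.055
Total multiplier = 1 + 0.055 = 1.055
Expected damage = 80 * 1.055 = 84.40

84.40 damage


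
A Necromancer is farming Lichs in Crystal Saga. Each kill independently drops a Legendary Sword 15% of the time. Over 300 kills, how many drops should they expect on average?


Expected drops = kills * (drop_rate / 100)
= 300 * (15 / 100)
= 300 * 0.15
= 45.0

45.0 drops


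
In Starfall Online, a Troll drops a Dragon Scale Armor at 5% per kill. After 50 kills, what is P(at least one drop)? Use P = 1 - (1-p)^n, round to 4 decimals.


P(at least one) = 1 - P(none) = 1 - (1-p)^n
p = 5/100 = 0.05
1 - p = 0.95
(1 - p)^50 = 0.95^50 = 0.076945
P(at least one) = 1 - 0.076945 = 0.9231

0.9231


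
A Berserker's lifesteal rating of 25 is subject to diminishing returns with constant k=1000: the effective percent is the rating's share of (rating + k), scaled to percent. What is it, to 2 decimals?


effective% = rating / (rating + k) * 100
= 25 / (25 + 1000) * 100
= 25 / 1025 * 100
= 0.02439 * 100
= 2.44%

2.44%


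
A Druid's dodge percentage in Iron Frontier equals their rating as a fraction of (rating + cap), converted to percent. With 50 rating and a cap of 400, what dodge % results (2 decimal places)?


dodge% = 50 / (50 + 400) * 100
= 50 / 450 * 100
= 0.111111 * 100
= 11.11%

11.11%


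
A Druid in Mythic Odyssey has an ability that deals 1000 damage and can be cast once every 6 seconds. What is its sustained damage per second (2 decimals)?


DPS = damage / cooldown
= 1000 / 6
= 166.67

166.67 DPS


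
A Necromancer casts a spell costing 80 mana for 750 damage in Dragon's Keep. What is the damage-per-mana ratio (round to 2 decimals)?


Efficiency = damage / mana
= 750 / 80
= 9.38

9.38 dmg/mana


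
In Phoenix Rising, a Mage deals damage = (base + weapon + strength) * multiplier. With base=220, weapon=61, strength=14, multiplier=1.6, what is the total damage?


Sum base + weapon + str = 220 + 61 + 14 = 295
Multiply by 1.6:
295 * 1.6 = 472.0

472.0 damage


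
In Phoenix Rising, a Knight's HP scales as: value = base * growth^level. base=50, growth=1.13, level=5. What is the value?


value = base * growth^level
= 50 * 1.13^5
= 50 * 1.842435
= 92.12

92.12 HP


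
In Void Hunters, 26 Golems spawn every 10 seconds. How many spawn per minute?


Spawns per minute = count * (60 / interval)
= 26 * (60 / 10)
= 26 * 6.0
= 156.0

156.0 per minute


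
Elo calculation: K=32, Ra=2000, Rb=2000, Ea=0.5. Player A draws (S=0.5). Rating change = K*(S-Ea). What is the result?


Elo update: delta = K * (S - Ea), where S = 0.5 (draws)
S - Ea = 0.5 - 0.5 = 0.0
Rating change = 32 * 0.0
= 0.00

0.00 rating points


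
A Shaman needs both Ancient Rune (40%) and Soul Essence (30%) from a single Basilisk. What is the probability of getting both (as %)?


For independent events, P(both) = P(A) * P(B)
= 40% * 30%
= 1200 / 100 %
= 12.0%

12.0%


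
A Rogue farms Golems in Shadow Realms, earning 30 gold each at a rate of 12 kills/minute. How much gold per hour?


Gold per minute = 30 * 12 = 360
Gold per hour = 360 * 60 = 21600

21600 gold/hour


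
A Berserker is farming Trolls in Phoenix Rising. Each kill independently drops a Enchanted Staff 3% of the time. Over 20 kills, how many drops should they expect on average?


Expected drops = kills * (drop_rate / 100)
= 20 * (3 / 100)
= 20 * 0.03
= 0.6

0.6 drops


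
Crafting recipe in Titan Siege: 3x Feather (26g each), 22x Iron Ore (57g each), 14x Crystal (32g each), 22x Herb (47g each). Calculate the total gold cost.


Cost breakdown:
  Feather: 3 * 26 = 78
  Iron Ore: 22 * 57 = 1254
  Crystal: 14 * 32 = 448
  Herb: 22 * 47 = 1034
Total = 78 + 1254 + 448 + 1034 = 2814

2814 gold


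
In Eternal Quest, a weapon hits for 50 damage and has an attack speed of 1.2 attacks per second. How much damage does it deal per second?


DPS = damage * attack_speed
= 50 * 1.2
= 60.0

60.0 DPS


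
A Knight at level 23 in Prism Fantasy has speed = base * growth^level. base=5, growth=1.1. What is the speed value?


value = base * growth^level
= 5 * 1.1^23
= 5 * 8.954302
= 44.77

44.77 speed


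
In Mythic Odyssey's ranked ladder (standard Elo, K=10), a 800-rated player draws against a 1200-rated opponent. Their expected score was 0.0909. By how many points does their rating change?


Elo update: delta = K * (S - Ea), where S = 0.5 (draws)
S - Ea = 0.5 - 0.0909 = 0.4091
Rating change = 10 * 0.4091
= 4.09

4.09 rating points


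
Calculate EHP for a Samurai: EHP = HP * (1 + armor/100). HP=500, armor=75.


EHP = 500 * (1 + 75/100)
= 500 * (1 + 0.75)
= 500 * 1.75
= 875.0

875.0 EHP


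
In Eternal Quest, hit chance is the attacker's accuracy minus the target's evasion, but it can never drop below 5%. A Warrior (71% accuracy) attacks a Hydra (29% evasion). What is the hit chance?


accuracy - evasion = 71 - 29 = 42
Apply floor: max(42, 5) = 42
Hit chance = 42%

42%


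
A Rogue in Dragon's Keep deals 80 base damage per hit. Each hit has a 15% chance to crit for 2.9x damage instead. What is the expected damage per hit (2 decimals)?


E[dmg] = base * (1 + crit_chance * (crit_mult - 1))
cc as decimal = 15/100 = 0.15
cm - 1 = 2.9 - 1 = 1.9
Bonus factor = 0.15 * 1.9 = 0.285
Total multiplier = 1 + 0.285 = 1.285
Expected damage = 80 * 1.285 = 102.80

102.80 damage


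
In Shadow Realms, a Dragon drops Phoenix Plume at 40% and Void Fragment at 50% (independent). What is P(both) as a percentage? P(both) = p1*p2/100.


For independent events, P(both) = P(A) * P(B)
= 40% * 50%
= 2000 / 100 %
= 20.0%

20.0%


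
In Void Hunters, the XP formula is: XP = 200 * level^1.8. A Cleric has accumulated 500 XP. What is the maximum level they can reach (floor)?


XP = 200 * level^1.8, so level = (XP / 200)^(1/1.8)
= (500 / 200)^(1/1.8)
= 2.5^0.5556
= 1.6637
Floor: level = 1

level 1


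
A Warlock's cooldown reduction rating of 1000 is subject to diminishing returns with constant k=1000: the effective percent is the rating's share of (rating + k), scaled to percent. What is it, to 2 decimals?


effective% = rating / (rating + k) * 100
= 1000 / (1000 + 1000) * 100
= 1000 / 2000 * 100
= 0.5 * 100
= 50.00%

50.00%


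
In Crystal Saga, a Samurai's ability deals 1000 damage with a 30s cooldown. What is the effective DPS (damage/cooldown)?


DPS = damage / cooldown
= 1000 / 30
= 33.33

33.33 DPS


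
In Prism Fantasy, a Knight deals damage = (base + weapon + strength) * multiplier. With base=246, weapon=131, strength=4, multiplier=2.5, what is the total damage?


Sum base + weapon + str = 246 + 131 + 4 = 381
Multiply by 2.5:
381 * 2.5 = 952.5

952.5 damage


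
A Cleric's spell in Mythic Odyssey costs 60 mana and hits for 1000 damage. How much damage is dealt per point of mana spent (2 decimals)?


Efficiency = damage / mana
= 1000 / 60
= 16.67

16.67 dmg/mana


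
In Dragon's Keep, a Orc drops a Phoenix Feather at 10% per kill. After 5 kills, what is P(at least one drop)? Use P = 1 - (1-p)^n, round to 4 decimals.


P(at least one) = 1 - P(none) = 1 - (1-p)^n
p = 10/100 = 0.1
1 - p = 0.9
(1 - p)^5 = 0.9^5 = 0.590490
P(at least one) = 1 - 0.590490 = 0.4095

0.4095


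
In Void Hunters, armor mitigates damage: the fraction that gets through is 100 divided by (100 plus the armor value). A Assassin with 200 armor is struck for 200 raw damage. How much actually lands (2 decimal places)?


actual = 200 * 100 / (100 + 200)
= 200 * 100 / 300
= 20000 / 300
= 66.67

66.67 damage


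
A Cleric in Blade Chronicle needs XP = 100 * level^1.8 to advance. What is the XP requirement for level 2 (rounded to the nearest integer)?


XP = 100 * level^1.8
Substitute level = 2:
XP = 100 * 2^1.8
= 100 * 3.4822
= 348

348 XP


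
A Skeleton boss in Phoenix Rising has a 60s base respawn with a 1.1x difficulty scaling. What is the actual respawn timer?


Respawn time = base * multiplier
= 60 * 1.1
= 66.0 seconds

66.0 seconds


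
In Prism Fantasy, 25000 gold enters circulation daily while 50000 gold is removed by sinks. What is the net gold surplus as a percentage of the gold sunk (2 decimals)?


Net gold = 25000 - 50000 = -25000
Inflation rate = net / sunk * 100 = -25000 / 50000 * 100
= -0.5 * 100
= -50.00%

-50.00%


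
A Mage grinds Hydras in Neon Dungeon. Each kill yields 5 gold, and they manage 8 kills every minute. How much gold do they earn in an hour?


Gold per minute = 5 * 8 = 40
Gold per hour = 40 * 60 = 2400

2400 gold/hour


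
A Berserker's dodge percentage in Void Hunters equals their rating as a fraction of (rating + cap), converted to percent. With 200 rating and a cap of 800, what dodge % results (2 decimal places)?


dodge% = 200 / (200 + 800) * 100
= 200 / 1000 * 100
= 0.2 * 100
= 20.00%

20.00%


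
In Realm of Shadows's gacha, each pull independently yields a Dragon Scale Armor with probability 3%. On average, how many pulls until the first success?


Expected pulls for a geometric distribution = 1/p = 100 / rate%
= 100 / 3
= 33.33

33.33 pulls


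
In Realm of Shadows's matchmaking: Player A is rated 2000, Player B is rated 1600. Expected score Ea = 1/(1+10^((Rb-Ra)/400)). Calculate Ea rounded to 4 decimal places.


Elo expected score: Ea = 1/(1 + 10^((Rb-Ra)/400))
Rb - Ra = 1600 - 2000 = -400
(Rb-Ra)/400 = -400/400 = -1.0
10^-1.0 = 0.1
Ea = 1/(1 + 0.1) = 1/1.1 = 0.9091

0.9091


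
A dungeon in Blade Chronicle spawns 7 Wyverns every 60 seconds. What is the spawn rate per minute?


Spawns per minute = count * (60 / interval)
= 7 * (60 / 60)
= 7 * 1.0
= 7.0

7.0 per minute


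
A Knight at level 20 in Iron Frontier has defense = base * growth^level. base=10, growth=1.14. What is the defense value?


value = base * growth^level
= 10 * 1.14^20
= 10 * 13.74349
= 137.43

137.43 defense


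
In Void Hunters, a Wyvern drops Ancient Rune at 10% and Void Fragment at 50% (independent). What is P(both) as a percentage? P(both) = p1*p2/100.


For independent events, P(both) = P(A) * P(B)
= 10% * 50%
= 500 / 100 %
= 5.0%

5.0%


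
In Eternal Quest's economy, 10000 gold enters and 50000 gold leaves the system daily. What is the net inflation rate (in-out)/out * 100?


Net gold = 10000 - 50000 = -40000
Inflation rate = net / sunk * 100 = -40000 / 50000 * 100
= -0.8 * 100
= -80.00%

-80.00%


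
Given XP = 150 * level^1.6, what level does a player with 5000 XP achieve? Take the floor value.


XP = 150 * level^1.6, so level = (XP / 150)^(1/1.6)
= (5000 / 150)^(1/1.6)
= 33.3333^0.625
= 8.9495
Floor: level = 8

level 8


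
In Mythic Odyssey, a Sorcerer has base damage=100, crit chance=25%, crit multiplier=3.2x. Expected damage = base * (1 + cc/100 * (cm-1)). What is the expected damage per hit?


E[dmg] = base * (1 + crit_chance * (crit_mult - 1))
cc as decimal = 25/100 = 0.25
cm - 1 = 3.2 - 1 = 2.2
Bonus factor = 0.25 * 2.2 = 0.55
Total multiplier = 1 + 0.55 = 1.55
Expected damage = 100 * 1.55 = 155.00

155.00 damage


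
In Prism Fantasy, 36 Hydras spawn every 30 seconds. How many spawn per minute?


Spawns per minute = count * (60 / interval)
= 36 * (60 / 30)
= 36 * 2.0
= 72.0

72.0 per minute


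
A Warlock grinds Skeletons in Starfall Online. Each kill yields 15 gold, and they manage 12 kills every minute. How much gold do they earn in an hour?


Gold per minute = 15 * 12 = 180
Gold per hour = 180 * 60 = 10800

10800 gold/hour


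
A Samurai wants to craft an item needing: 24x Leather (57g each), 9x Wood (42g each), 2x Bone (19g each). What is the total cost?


Cost breakdown:
  Leather: 24 * 57 = 1368
  Wood: 9 * 42 = 378
  Bone: 2 * 19 = 38
Total = 1368 + 378 + 38 = 1784

1784 gold


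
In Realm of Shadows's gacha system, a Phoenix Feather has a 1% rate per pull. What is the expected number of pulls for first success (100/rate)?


Expected pulls for a geometric distribution = 1/p = 100 / rate%
= 100 / 1
= 100.0

100.0 pulls


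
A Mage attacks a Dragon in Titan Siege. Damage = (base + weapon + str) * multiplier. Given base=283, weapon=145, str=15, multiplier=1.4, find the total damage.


Sum base + weapon + str = 283 + 145 + 15 = 443
Multiply by 1.4:
443 * 1.4 = 620.2

620.2 damage


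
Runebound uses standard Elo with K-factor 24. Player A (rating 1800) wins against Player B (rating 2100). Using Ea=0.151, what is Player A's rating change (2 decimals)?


Elo update: delta = K * (S - Ea), where S = 1 (wins)
S - Ea = 1 - 0.151 = 0.849
Rating change = 24 * 0.849
= 20.38

20.38 rating points


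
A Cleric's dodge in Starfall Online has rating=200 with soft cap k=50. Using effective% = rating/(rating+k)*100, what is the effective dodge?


effective% = rating / (rating + k) * 100
= 200 / (200 + 50) * 100
= 200 / 250 * 100
= 0.8 * 100
= 80.00%

80.00%


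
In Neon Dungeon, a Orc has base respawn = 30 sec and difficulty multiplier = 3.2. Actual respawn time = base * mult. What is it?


Respawn time = base * multiplier
= 30 * 3.2
= 96.0 seconds

96.0 seconds


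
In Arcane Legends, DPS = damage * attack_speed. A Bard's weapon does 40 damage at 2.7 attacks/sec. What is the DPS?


DPS = damage * attack_speed
= 40 * 2.7
= 108.0

108.0 DPS


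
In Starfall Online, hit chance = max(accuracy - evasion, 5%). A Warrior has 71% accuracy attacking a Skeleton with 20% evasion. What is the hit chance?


accuracy - evasion = 71 - 20 = 51
Apply floor: max(51, 5) = 51
Hit chance = 51%

51%


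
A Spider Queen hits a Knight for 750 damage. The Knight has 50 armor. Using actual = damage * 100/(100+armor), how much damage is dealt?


actual = 750 * 100 / (100 + 50)
= 750 * 100 / 150
= 75000 / 150
= 500.00

500.00 damage


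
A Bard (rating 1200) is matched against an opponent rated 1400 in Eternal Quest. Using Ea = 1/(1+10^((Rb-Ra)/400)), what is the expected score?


Elo expected score: Ea = 1/(1 + 10^((Rb-Ra)/400))
Rb - Ra = 1400 - 1200 = 200
(Rb-Ra)/400 = 200/400 = 0.5
10^0.5 = 3.162278
Ea = 1/(1 + 3.162278) = 1/4.162278 = 0.2403

0.2403


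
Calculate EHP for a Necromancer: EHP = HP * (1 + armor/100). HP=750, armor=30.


EHP = 750 * (1 + 30/100)
= 750 * (1 + 0.3)
= 750 * 1.3
= 975.0

975.0 EHP


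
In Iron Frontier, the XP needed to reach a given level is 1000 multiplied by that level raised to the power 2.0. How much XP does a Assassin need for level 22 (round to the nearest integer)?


XP = 1000 * level^2.0
Substitute level = 22:
XP = 1000 * 22^2.0
= 1000 * 484.0
= 484000

484000 XP


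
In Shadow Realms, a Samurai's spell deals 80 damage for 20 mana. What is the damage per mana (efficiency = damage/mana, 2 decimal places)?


Efficiency = damage / mana
= 80 / 20
= 4.00

4.00 dmg/mana


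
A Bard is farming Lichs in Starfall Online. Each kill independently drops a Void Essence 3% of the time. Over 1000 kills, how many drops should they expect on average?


Expected drops = kills * (drop_rate / 100)
= 1000 * (3 / 100)
= 1000 * 0.03
= 30.0

30.0 drops


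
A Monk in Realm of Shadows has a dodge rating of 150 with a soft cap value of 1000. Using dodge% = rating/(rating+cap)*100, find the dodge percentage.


dodge% = 150 / (150 + 1000) * 100
= 150 / 1150 * 100
= 0.130435 * 100
= 13.04%

13.04%


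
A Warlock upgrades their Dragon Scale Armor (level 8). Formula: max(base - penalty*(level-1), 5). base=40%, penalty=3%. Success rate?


raw_rate = 40 - 3 * (8 - 1)
= 40 - 3 * 7
= 40 - 21
= 19
Apply floor: max(19, 5) = 19%

19%


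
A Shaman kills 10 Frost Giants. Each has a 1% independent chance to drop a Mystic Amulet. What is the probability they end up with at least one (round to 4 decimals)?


P(at least one) = 1 - P(none) = 1 - (1-p)^n
p = 1/100 = 0.01
1 - p = 0.99
(1 - p)^10 = 0.99^10 = 0.904382
P(at least one) = 1 - 0.904382 = 0.0956

0.0956


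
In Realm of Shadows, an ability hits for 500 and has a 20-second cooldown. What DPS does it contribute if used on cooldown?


DPS = damage / cooldown
= 500 / 20
= 25.00

25.00 DPS


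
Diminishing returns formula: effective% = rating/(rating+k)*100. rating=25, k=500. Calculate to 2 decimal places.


effective% = rating / (rating + k) * 100
= 25 / (25 + 500) * 100
= 25 / 525 * 100
= 0.047619 * 100
= 4.76%

4.76%


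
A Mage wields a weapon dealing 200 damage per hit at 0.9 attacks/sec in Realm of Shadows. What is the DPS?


DPS = damage * attack_speed
= 200 * 0.9
= 180.0

180.0 DPS


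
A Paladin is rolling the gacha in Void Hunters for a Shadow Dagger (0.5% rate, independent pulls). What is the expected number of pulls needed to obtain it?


Expected pulls for a geometric distribution = 1/p = 100 / rate%
= 100 / 0.5
= 200.0

200.0 pulls


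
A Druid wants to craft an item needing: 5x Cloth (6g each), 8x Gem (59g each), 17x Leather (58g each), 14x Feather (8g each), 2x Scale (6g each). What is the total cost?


Cost breakdown:
  Cloth: 5 * 6 = 30
  Gem: 8 * 59 = 472
  Leather: 17 * 58 = 986
  Feather: 14 * 8 = 112
  Scale: 2 * 6 = 12
Total = 30 + 472 + 986 + 112 + 12 = 1612

1612 gold


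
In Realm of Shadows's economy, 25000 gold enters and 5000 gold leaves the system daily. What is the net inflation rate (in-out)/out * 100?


Net gold = 25000 - 5000 = 20000
Inflation rate = net / sunk * 100 = 20000 / 5000 * 100
= 4.0 * 100
= 400.00%

400.00%


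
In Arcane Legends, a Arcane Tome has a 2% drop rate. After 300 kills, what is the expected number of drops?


Expected drops = kills * (drop_rate / 100)
= 300 * (2 / 100)
= 300 * 0.02
= 6.0

6.0 drops


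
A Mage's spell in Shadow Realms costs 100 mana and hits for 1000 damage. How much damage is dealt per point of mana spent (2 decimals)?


Efficiency = damage / mana
= 1000 / 100
= 10.00

10.00 dmg/mana


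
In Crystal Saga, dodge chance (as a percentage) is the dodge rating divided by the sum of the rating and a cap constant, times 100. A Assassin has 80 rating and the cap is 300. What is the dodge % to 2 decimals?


dodge% = 80 / (80 + 300) * 100
= 80 / 380 * 100
= 0.210526 * 100
= 21.05%

21.05%


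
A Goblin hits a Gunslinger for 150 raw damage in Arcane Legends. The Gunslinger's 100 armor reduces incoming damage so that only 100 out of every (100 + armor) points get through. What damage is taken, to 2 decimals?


actual = 150 * 100 / (100 + 100)
= 150 * 100 / 200
= 15000 / 200
= 75.00

75.00 damage


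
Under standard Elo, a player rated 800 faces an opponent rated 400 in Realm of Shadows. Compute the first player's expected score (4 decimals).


Elo expected score: Ea = 1/(1 + 10^((Rb-Ra)/400))
Rb - Ra = 400 - 800 = -400
(Rb-Ra)/400 = -400/400 = -1.0
10^-1.0 = 0.1
Ea = 1/(1 + 0.1) = 1/1.1 = 0.9091

0.9091


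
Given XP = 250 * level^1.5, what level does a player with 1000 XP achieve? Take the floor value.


XP = 250 * level^1.5, so level = (XP / 250)^(1/1.5)
= (1000 / 250)^(1/1.5)
= 4.0^0.6667
= 2.5198
Floor: level = 2

level 2


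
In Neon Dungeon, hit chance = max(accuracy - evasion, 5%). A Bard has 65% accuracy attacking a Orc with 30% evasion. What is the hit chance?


accuracy - evasion = 65 - 30 = 35
Apply floor: max(35, 5) = 35
Hit chance = 35%

35%


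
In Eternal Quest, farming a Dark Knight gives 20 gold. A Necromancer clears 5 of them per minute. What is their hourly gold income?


Gold per minute = 20 * 5 = 100
Gold per hour = 100 * 60 = 6000

6000 gold/hour


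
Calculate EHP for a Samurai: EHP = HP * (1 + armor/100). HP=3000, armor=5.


EHP = 3000 * (1 + 5/100)
= 3000 * (1 + 0.05)
= 3000 * 1.05
= 3150.0

3150.0 EHP


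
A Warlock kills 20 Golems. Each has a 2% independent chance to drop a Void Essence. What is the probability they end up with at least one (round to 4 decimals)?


P(at least one) = 1 - P(none) = 1 - (1-p)^n
p = 2/100 = 0.02
1 - p = 0.98
(1 - p)^20 = 0.98^20 = 0.667608
P(at least one) = 1 - 0.667608 = 0.3324

0.3324


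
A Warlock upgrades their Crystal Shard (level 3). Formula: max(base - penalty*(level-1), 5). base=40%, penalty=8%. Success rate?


raw_rate = 40 - 8 * (3 - 1)
= 40 - 8 * 2
= 40 - 16
= 24
Apply floor: max(24, 5) = 24%

24%


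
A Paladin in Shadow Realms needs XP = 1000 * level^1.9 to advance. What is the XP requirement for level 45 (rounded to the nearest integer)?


XP = 1000 * level^1.9
Substitute level = 45:
XP = 1000 * 45^1.9
= 1000 * 1383.897
= 1383897

1383897 XP


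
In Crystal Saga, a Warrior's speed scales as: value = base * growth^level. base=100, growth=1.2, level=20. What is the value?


value = base * growth^level
= 100 * 1.2^20
= 100 * 38.3376
= 3833.76

3833.76 speed


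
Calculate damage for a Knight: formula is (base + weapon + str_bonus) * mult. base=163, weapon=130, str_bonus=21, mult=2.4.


Sum base + weapon + str = 163 + 130 + 21 = 314
Multiply by 2.4:
314 * 2.4 = 753.6

753.6 damage


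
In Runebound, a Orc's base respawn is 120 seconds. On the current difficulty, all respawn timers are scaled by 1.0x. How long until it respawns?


Respawn time = base * multiplier
= 120 * 1.0
= 120.0 seconds

120.0 seconds
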